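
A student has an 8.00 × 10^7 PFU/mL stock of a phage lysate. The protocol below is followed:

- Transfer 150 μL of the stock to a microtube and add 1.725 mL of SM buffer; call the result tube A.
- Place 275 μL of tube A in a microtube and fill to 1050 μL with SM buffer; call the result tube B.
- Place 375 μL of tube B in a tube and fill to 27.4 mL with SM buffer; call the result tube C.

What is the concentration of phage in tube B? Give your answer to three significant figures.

Step 1: 150 μL + 1.725 mL = 1875 μL total → factor 1875/150 = 12.5
Step 2: 275 μL brought to 1050 μL → factor 1050/275 = 3.8182
Dilution factor through tube B = 12.5 × 3.8182 = 47.727
[tube B] = 8.00 × 10^7 PFU/mL / 47.727 = 1.68 × 10^6 PFU/mL

1.68 × 10^6 PFU/mL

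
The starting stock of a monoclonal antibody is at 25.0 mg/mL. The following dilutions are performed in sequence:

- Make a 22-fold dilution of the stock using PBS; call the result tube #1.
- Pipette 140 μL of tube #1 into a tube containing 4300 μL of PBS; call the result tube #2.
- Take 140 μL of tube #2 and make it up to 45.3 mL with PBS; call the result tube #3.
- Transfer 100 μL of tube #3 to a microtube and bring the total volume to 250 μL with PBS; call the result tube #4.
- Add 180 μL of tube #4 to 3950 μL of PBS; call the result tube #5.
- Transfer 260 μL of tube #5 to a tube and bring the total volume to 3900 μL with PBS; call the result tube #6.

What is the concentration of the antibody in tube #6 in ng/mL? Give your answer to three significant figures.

0.129 ng/mL

Step 1: 22-fold → factor 22
Step 2: 140 μL + 4300 μL = 4440 μL total → factor 4440/140 = 31.714
Step 3: 140 μL brought to 45.3 mL → factor 45300/140 = 323.57
Step 4: 100 μL brought to 250 μL → factor 250/100 = 2.5
Step 5: 180 μL + 3950 μL = 4130 μL total → factor 4130/180 = 22.944
Step 6: 260 μL brought to 3900 μL → factor 3900/260 = 15
Overall dilution factor = 22 × 31.714 × 323.57 × 2.5 × 22.944 × 15 = 1.9425 × 10^8
Final = 25.0 mg/mL / 1.9425 × 10^8 = 1.287 × 10^-7 mg/mL = 0.129 ng/mL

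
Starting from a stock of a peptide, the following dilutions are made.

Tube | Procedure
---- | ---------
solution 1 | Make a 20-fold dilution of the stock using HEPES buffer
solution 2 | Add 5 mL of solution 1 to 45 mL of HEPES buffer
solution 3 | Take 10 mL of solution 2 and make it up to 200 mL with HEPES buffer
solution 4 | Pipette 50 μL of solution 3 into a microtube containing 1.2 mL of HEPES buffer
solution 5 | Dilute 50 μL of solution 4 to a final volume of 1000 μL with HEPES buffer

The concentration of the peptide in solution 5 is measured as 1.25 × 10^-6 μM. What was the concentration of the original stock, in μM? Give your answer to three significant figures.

2.50 μM

Step 1: 20-fold → factor 20
Step 2: 5 mL + 45 mL = 50 mL total → factor 50/5 = 10
Step 3: 10 mL brought to 200 mL → factor 200/10 = 20
Step 4: 50 μL + 1.2 mL = 1250 μL total → factor 1250/50 = 25
Step 5: 50 μL brought to 1000 μL → factor 1000/50 = 20
Overall dilution factor = 20 × 10 × 20 × 25 × 20 = 2 × 10^6
Stock = 1.25 × 10^-6 μM × 2 × 10^6 = 2.50 μM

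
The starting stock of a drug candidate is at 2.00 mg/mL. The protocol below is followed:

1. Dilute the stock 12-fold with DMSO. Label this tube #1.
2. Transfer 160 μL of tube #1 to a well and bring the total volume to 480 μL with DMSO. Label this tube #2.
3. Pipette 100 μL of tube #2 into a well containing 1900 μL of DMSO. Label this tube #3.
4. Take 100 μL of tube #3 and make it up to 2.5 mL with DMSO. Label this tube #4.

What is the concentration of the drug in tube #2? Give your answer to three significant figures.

0.0556 mg/mL

Step 1: 12-fold → factor 12
Step 2: 160 μL brought to 480 μL → factor 480/160 = 3
Dilution factor through tube #2 = 12 × 3 = 36
[tube #2] = 2.00 mg/mL / 36 = 0.0556 mg/mL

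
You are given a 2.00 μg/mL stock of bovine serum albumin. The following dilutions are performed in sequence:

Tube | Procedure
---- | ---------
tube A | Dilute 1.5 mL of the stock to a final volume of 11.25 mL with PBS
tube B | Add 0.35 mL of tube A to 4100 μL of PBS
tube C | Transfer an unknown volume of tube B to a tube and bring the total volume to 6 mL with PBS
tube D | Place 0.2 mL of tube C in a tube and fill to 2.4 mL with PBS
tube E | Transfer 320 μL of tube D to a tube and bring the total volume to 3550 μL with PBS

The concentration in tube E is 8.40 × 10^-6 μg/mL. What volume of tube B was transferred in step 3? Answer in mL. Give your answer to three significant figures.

0.320 mL

Step 1: 1.5 mL brought to 11.25 mL → factor 11.25/1.5 = 7.5
Step 2: 0.35 mL + 4100 μL = 4.45 mL total → factor 4.45/0.35 = 12.714
Step 3: v brought to 6 mL → factor = 6 mL/v
Step 4: 0.2 mL brought to 2.4 mL → factor 2.4/0.2 = 12
Step 5: 320 μL brought to 3550 μL → factor 3550/320 = 11.094
Product of known-step factors = 12694
Overall factor = 2.00 μg/mL / (8.40 × 10^-6 μg/mL) = 2.381 × 10^5
Step-3 factor = 2.381 × 10^5 / 12694 = 18.756
v = 6 mL / 18.756 = 0.320 mL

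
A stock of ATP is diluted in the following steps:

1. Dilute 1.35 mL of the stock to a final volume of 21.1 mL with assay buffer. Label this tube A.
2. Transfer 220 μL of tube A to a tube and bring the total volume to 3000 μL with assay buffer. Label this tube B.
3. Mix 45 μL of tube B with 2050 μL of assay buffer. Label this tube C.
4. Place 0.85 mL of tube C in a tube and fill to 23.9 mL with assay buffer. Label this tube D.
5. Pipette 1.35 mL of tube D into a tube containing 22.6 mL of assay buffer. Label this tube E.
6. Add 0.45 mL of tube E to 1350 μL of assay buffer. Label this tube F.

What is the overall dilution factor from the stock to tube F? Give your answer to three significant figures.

Step 1: 1.35 mL brought to 21.1 mL → factor 21.1/1.35 = 15.63
Step 2: 220 μL brought to 3000 μL → factor 3000/220 = 13.636
Step 3: 45 μL + 2050 μL = 2095 μL total → factor 2095/45 = 46.556
Step 4: 0.85 mL brought to 23.9 mL → factor 23.9/0.85 = 28.118
Step 5: 1.35 mL + 22.6 mL = 23.95 mL total → factor 23.95/1.35 = 17.741
Step 6: 0.45 mL + 1350 μL = 1.8 mL total → factor 1.8/0.45 = 4
Overall dilution factor = 15.63 × 13.636 × 46.556 × 28.118 × 17.741 × 4 = 1.9798 × 10^7

1.98 × 10^7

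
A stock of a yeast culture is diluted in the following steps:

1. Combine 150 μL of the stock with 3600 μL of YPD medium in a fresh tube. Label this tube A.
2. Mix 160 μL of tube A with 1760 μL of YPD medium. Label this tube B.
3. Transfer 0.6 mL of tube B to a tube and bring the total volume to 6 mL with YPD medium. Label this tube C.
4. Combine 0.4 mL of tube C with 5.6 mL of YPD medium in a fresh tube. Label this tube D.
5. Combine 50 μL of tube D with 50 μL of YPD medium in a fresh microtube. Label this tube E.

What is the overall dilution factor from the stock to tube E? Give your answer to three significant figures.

9.00 × 10^4

Step 1: 150 μL + 3600 μL = 3750 μL total → factor 3750/150 = 25
Step 2: 160 μL + 1760 μL = 1920 μL total → factor 1920/160 = 12
Step 3: 0.6 mL brought to 6 mL → factor 6/0.6 = 10
Step 4: 0.4 mL + 5.6 mL = 6 mL total → factor 6/0.4 = 15
Step 5: 50 μL + 50 μL = 100 μL total → factor 100/50 = 2
Overall dilution factor = 25 × 12 × 10 × 15 × 2 = 90000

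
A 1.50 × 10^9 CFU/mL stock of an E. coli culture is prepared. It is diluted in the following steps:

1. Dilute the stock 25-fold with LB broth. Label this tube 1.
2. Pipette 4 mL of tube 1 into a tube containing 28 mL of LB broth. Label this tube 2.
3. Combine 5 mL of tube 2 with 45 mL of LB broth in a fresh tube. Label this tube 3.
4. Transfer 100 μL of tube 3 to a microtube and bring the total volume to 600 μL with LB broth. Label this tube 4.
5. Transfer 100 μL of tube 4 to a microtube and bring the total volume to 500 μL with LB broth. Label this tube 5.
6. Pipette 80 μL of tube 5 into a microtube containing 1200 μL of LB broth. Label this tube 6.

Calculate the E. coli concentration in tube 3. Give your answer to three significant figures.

7.50 × 10^5 CFU/mL

Step 1: 25-fold → factor 25
Step 2: 4 mL + 28 mL = 32 mL total → factor 32/4 = 8
Step 3: 5 mL + 45 mL = 50 mL total → factor 50/5 = 10
Dilution factor through tube 3 = 25 × 8 × 10 = 2000
[tube 3] = 1.50 × 10^9 CFU/mL / 2000 = 7.50 × 10^5 CFU/mL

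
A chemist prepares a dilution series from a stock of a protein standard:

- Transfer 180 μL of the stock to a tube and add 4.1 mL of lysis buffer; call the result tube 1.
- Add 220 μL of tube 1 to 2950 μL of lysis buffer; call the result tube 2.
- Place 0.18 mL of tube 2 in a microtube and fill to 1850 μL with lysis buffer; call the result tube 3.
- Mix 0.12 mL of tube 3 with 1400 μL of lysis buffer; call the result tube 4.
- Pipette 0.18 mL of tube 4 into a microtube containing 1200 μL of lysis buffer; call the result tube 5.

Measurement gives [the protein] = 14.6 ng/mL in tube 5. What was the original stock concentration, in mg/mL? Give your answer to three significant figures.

4.99 mg/mL

Step 1: 180 μL + 4.1 mL = 4280 μL total → factor 4280/180 = 23.778
Step 2: 220 μL + 2950 μL = 3170 μL total → factor 3170/220 = 14.409
Step 3: 0.18 mL brought to 1850 μL → factor 1.85/0.18 = 10.278
Step 4: 0.12 mL + 1400 μL = 1.52 mL total → factor 1.52/0.12 = 12.667
Step 5: 0.18 mL + 1200 μL = 1.38 mL total → factor 1.38/0.18 = 7.6667
Overall dilution factor = 23.778 × 14.409 × 10.278 × 12.667 × 7.6667 = 3.4196 × 10^5
Stock = 14.6 ng/mL × 3.4196 × 10^5 = 4.993 × 10^6 ng/mL = 4.99 mg/mL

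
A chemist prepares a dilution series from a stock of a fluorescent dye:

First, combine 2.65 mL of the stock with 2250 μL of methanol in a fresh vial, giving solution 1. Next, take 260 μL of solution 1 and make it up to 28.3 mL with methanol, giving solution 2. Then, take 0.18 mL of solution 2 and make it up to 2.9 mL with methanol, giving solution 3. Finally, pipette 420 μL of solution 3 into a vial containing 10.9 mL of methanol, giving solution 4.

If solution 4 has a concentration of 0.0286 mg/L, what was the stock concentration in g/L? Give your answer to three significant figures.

2.50 g/L

Step 1: 2.65 mL + 2250 μL = 4.9 mL total → factor 4.9/2.65 = 1.8491
Step 2: 260 μL brought to 28.3 mL → factor 28300/260 = 108.85
Step 3: 0.18 mL brought to 2.9 mL → factor 2.9/0.18 = 16.111
Step 4: 420 μL + 10.9 mL = 11320 μL total → factor 11320/420 = 26.952
Overall dilution factor = 1.8491 × 108.85 × 16.111 × 26.952 = 87395
Stock = 0.0286 mg/L × 87395 = 2499 mg/L = 2.50 g/L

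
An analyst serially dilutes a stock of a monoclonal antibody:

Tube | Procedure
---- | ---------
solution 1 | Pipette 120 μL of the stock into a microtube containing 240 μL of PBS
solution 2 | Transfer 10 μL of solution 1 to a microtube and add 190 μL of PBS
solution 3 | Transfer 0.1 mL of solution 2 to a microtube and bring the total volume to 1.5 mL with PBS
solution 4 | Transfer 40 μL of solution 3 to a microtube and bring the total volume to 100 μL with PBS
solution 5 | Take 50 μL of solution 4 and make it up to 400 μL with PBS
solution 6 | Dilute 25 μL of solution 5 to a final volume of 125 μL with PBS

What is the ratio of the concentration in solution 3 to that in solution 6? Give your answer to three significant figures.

Step 1: 120 μL + 240 μL = 360 μL total → factor 360/120 = 3
Step 2: 10 μL + 190 μL = 200 μL total → factor 200/10 = 20
Step 3: 0.1 mL brought to 1.5 mL → factor 1.5/0.1 = 15
Step 4: 40 μL brought to 100 μL → factor 100/40 = 2.5
Step 5: 50 μL brought to 400 μL → factor 400/50 = 8
Step 6: 25 μL brought to 125 μL → factor 125/25 = 5
Dilution factor to solution 3 = 900; to solution 6 = 90000
[solution 3]/[solution 6] = (factor to solution 6)/(factor to solution 3) = 90000/900 = 100

100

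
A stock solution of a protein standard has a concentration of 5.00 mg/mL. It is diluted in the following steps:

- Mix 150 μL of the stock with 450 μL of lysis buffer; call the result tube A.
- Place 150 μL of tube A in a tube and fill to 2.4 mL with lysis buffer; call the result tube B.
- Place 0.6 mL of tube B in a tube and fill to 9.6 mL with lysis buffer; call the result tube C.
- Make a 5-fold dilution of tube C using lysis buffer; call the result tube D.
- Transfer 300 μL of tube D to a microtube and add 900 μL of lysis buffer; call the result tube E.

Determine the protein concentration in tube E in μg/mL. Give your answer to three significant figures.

0.244 μg/mL

Step 1: 150 μL + 450 μL = 600 μL total → factor 600/150 = 4
Step 2: 150 μL brought to 2.4 mL → factor 2400/150 = 16
Step 3: 0.6 mL brought to 9.6 mL → factor 9.6/0.6 = 16
Step 4: 5-fold → factor 5
Step 5: 300 μL + 900 μL = 1200 μL total → factor 1200/300 = 4
Overall dilution factor = 4 × 16 × 16 × 5 × 4 = 20480
Final = 5.00 mg/mL / 20480 = 0.0002441 mg/mL = 0.244 μg/mL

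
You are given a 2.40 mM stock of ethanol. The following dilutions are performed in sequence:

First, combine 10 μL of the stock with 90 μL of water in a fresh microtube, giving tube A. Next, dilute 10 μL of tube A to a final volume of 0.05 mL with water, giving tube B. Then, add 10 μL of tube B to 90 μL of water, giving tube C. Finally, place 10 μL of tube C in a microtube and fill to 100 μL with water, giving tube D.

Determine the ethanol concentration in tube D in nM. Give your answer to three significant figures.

480 nM

Step 1: 10 μL + 90 μL = 100 μL total → factor 100/10 = 10
Step 2: 10 μL brought to 0.05 mL → factor 50/10 = 5
Step 3: 10 μL + 90 μL = 100 μL total → factor 100/10 = 10
Step 4: 10 μL brought to 100 μL → factor 100/10 = 10
Overall dilution factor = 10 × 5 × 10 × 10 = 5000
Final = 2.40 mM / 5000 = 0.0004800 mM = 480 nM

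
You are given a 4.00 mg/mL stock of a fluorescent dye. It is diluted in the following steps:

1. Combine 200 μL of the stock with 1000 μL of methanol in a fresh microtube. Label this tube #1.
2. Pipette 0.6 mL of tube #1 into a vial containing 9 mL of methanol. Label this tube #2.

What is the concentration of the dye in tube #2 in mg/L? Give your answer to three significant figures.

41.7 mg/L

Step 1: 200 μL + 1000 μL = 1200 μL total → factor 1200/200 = 6
Step 2: 0.6 mL + 9 mL = 9.6 mL total → factor 9.6/0.6 = 16
Overall dilution factor = 6 × 16 = 96
Final = 4.00 mg/mL / 96 = 0.04167 mg/mL = 41.7 mg/L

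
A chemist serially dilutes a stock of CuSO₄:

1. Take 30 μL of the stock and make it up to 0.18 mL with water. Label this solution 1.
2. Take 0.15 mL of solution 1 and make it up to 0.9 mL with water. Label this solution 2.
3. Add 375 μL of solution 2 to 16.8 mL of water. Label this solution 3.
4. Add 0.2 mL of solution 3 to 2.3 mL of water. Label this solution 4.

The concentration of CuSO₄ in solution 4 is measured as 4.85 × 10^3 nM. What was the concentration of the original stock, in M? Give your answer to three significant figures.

Step 1: 30 μL brought to 0.18 mL → factor 180/30 = 6
Step 2: 0.15 mL brought to 0.9 mL → factor 0.9/0.15 = 6
Step 3: 375 μL + 16.8 mL = 17175 μL total → factor 17175/375 = 45.8
Step 4: 0.2 mL + 2.3 mL = 2.5 mL total → factor 2.5/0.2 = 12.5
Overall dilution factor = 6 × 6 × 45.8 × 12.5 = 20610
Stock = 4.85 × 10^3 nM × 20610 = 9.996 × 10^7 nM = 0.100 M

0.100 M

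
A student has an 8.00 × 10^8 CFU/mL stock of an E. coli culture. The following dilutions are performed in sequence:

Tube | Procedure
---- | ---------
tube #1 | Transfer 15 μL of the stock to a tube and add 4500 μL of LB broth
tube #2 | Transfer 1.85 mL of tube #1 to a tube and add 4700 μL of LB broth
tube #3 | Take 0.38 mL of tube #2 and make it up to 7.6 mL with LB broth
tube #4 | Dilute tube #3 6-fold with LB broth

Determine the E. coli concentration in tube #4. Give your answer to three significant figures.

Step 1: 15 μL + 4500 μL = 4515 μL total → factor 4515/15 = 301
Step 2: 1.85 mL + 4700 μL = 6.55 mL total → factor 6.55/1.85 = 3.5405
Step 3: 0.38 mL brought to 7.6 mL → factor 7.6/0.38 = 20
Step 4: 6-fold → factor 6
Overall dilution factor = 301 × 3.5405 × 20 × 6 = 1.2788 × 10^5
Final = 8.00 × 10^8 CFU/mL / 1.2788 × 10^5 = 6.26 × 10^3 CFU/mL

6.26 × 10^3 CFU/mL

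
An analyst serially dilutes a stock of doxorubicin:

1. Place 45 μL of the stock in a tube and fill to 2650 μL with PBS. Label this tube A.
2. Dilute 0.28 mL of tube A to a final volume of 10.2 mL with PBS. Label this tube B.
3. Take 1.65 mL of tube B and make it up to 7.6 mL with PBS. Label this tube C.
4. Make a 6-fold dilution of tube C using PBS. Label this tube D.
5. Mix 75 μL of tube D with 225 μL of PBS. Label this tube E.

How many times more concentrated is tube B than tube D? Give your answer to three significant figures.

27.6

Step 1: 45 μL brought to 2650 μL → factor 2650/45 = 58.889
Step 2: 0.28 mL brought to 10.2 mL → factor 10.2/0.28 = 36.429
Step 3: 1.65 mL brought to 7.6 mL → factor 7.6/1.65 = 4.6061
Step 4: 6-fold → factor 6
Dilution factor to tube B = 2145.2; to tube D = 59287
[tube B]/[tube D] = (factor to tube D)/(factor to tube B) = 59287/2145.2 = 27.6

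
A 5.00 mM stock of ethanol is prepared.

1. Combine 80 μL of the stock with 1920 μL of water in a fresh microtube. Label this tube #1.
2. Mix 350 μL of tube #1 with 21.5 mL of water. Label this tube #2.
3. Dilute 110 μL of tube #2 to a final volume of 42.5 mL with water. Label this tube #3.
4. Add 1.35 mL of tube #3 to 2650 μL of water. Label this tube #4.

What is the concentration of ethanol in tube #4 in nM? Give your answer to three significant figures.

2.80 nM

Step 1: 80 μL + 1920 μL = 2000 μL total → factor 2000/80 = 25
Step 2: 350 μL + 21.5 mL = 21850 μL total → factor 21850/350 = 62.429
Step 3: 110 μL brought to 42.5 mL → factor 42500/110 = 386.36
Step 4: 1.35 mL + 2650 μL = 4 mL total → factor 4/1.35 = 2.963
Overall dilution factor = 25 × 62.429 × 386.36 × 2.963 = 1.7867 × 10^6
Final = 5.00 mM / 1.7867 × 10^6 = 2.798 × 10^-6 mM = 2.80 nM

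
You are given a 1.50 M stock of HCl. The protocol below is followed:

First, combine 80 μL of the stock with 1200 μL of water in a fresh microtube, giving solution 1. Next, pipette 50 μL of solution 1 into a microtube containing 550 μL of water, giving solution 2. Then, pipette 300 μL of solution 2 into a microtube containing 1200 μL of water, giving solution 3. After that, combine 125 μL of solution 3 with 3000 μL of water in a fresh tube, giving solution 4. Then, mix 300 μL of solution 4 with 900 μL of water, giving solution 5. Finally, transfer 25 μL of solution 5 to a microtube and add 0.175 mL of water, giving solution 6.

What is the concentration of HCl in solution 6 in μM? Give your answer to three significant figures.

Step 1: 80 μL + 1200 μL = 1280 μL total → factor 1280/80 = 16
Step 2: 50 μL + 550 μL = 600 μL total → factor 600/50 = 12
Step 3: 300 μL + 1200 μL = 1500 μL total → factor 1500/300 = 5
Step 4: 125 μL + 3000 μL = 3125 μL total → factor 3125/125 = 25
Step 5: 300 μL + 900 μL = 1200 μL total → factor 1200/300 = 4
Step 6: 25 μL + 0.175 mL = 200 μL total → factor 200/25 = 8
Overall dilution factor = 16 × 12 × 5 × 25 × 4 × 8 = 7.68 × 10^5
Final = 1.50 M / 7.68 × 10^5 = 1.953 × 10^-6 M = 1.95 μM

1.95 μM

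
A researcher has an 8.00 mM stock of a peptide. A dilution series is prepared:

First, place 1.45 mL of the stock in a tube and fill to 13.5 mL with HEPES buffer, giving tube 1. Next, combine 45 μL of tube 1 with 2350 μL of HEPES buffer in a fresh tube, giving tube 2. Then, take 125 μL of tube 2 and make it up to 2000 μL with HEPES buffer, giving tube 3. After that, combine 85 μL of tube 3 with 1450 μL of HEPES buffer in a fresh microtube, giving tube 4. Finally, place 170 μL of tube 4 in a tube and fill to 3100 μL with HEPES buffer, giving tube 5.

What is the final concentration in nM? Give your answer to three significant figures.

Step 1: 1.45 mL brought to 13.5 mL → factor 13.5/1.45 = 9.3103
Step 2: 45 μL + 2350 μL = 2395 μL total → factor 2395/45 = 53.222
Step 3: 125 μL brought to 2000 μL → factor 2000/125 = 16
Step 4: 85 μL + 1450 μL = 1535 μL total → factor 1535/85 = 18.059
Step 5: 170 μL brought to 3100 μL → factor 3100/170 = 18.235
Overall dilution factor = 9.3103 × 53.222 × 16 × 18.059 × 18.235 = 2.6108 × 10^6
Final = 8.00 mM / 2.6108 × 10^6 = 3.064 × 10^-6 mM = 3.06 nM

3.06 nM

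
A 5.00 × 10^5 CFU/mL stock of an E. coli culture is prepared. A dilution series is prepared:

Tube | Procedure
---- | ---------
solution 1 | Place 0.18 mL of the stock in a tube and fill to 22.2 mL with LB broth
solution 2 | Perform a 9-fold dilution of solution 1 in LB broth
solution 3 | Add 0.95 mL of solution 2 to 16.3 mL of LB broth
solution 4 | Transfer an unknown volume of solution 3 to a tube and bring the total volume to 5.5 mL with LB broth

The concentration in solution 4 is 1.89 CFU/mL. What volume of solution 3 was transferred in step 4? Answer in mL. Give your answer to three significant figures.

Step 1: 0.18 mL brought to 22.2 mL → factor 22.2/0.18 = 123.33
Step 2: 9-fold → factor 9
Step 3: 0.95 mL + 16.3 mL = 17.25 mL total → factor 17.25/0.95 = 18.158
Step 4: v brought to 5.5 mL → factor = 5.5 mL/v
Product of known-step factors = 20155
Overall factor = 5.00 × 10^5 CFU/mL / (1.89 CFU/mL) = 2.6455 × 10^5
Step-4 factor = 2.6455 × 10^5 / 20155 = 13.126
v = 5.5 mL / 13.126 = 0.419 mL

0.419 mL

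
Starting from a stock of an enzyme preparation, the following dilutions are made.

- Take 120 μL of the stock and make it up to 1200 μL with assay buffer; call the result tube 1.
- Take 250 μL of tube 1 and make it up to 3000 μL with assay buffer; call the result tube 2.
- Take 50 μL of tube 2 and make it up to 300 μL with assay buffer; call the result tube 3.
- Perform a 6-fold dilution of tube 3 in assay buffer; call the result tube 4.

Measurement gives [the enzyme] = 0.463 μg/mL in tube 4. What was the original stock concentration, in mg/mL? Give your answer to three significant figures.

Step 1: 120 μL brought to 1200 μL → factor 1200/120 = 10
Step 2: 250 μL brought to 3000 μL → factor 3000/250 = 12
Step 3: 50 μL brought to 300 μL → factor 300/50 = 6
Step 4: 6-fold → factor 6
Overall dilution factor = 10 × 12 × 6 × 6 = 4320
Stock = 0.463 μg/mL × 4320 = 2000 μg/mL = 2.00 mg/mL

2.00 mg/mL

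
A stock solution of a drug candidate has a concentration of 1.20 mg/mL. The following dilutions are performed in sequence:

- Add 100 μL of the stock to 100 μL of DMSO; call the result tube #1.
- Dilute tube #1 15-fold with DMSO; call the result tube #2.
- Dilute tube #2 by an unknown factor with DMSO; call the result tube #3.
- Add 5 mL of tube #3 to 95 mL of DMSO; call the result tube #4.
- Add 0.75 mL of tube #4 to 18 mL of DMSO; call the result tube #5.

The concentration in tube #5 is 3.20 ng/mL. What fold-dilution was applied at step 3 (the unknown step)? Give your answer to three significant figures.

Step 1: 100 μL + 100 μL = 200 μL total → factor 200/100 = 2
Step 2: 15-fold → factor 15
Step 3: unknown factor x
Step 4: 5 mL + 95 mL = 100 mL total → factor 100/5 = 20
Step 5: 0.75 mL + 18 mL = 18.75 mL total → factor 18.75/0.75 = 25
Product of known-step factors = 15000
Overall factor = 1.20 mg/mL / (3.20 ng/mL) = 3.75 × 10^5
x = 3.75 × 10^5 / 15000 = 25.0

25.0-fold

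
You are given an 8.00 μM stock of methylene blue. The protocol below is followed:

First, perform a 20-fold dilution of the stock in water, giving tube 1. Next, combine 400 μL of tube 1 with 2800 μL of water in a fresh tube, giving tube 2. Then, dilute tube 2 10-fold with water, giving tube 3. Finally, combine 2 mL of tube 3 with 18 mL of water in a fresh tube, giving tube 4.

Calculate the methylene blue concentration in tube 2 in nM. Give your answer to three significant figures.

Step 1: 20-fold → factor 20
Step 2: 400 μL + 2800 μL = 3200 μL total → factor 3200/400 = 8
Dilution factor through tube 2 = 20 × 8 = 160
[tube 2] = 8.00 μM / 160 = 0.05000 μM = 50.0 nM

50.0 nM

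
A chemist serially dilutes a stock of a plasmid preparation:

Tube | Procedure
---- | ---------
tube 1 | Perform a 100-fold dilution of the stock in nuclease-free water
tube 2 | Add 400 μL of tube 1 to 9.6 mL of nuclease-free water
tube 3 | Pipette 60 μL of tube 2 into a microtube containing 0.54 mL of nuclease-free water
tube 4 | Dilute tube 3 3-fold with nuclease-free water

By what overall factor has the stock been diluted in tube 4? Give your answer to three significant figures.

7.50 × 10^4

Step 1: 100-fold → factor 100
Step 2: 400 μL + 9.6 mL = 10000 μL total → factor 10000/400 = 25
Step 3: 60 μL + 0.54 mL = 600 μL total → factor 600/60 = 10
Step 4: 3-fold → factor 3
Overall dilution factor = 100 × 25 × 10 × 3 = 75000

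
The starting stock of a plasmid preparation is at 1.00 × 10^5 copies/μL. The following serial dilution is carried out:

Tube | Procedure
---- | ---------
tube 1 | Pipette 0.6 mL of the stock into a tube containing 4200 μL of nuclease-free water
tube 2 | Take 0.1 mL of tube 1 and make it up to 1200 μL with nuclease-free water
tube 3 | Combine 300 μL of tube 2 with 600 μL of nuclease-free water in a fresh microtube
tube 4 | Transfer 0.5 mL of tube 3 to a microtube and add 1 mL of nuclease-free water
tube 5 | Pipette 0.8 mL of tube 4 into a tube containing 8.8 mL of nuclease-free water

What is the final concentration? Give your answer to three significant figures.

9.65 copies/μL

Step 1: 0.6 mL + 4200 μL = 4.8 mL total → factor 4.8/0.6 = 8
Step 2: 0.1 mL brought to 1200 μL → factor 1.2/0.1 = 12
Step 3: 300 μL + 600 μL = 900 μL total → factor 900/300 = 3
Step 4: 0.5 mL + 1 mL = 1.5 mL total → factor 1.5/0.5 = 3
Step 5: 0.8 mL + 8.8 mL = 9.6 mL total → factor 9.6/0.8 = 12
Overall dilution factor = 8 × 12 × 3 × 3 × 12 = 10368
Final = 1.00 × 10^5 copies/μL / 10368 = 9.65 copies/μL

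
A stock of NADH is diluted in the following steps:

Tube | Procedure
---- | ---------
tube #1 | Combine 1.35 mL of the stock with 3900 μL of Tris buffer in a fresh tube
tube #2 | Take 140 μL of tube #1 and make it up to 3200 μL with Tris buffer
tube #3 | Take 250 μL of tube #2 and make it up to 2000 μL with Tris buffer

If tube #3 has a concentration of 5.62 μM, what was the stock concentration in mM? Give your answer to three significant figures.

4.00 mM

Step 1: 1.35 mL + 3900 μL = 5.25 mL total → factor 5.25/1.35 = 3.8889
Step 2: 140 μL brought to 3200 μL → factor 3200/140 = 22.857
Step 3: 250 μL brought to 2000 μL → factor 2000/250 = 8
Overall dilution factor = 3.8889 × 22.857 × 8 = 711.11
Stock = 5.62 μM × 711.11 = 3996 μM = 4.00 mM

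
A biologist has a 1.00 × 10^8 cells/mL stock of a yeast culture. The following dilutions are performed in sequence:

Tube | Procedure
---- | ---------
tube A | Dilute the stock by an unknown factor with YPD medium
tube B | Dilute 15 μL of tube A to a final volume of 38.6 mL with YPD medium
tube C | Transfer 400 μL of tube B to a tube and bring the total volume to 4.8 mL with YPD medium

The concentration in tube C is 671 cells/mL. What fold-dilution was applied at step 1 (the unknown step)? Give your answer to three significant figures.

4.83-fold

Step 1: unknown factor x
Step 2: 15 μL brought to 38.6 mL → factor 38600/15 = 2573.3
Step 3: 400 μL brought to 4.8 mL → factor 4800/400 = 12
Product of known-step factors = 30880
Overall factor = 1.00 × 10^8 cells/mL / (671 cells/mL) = 1.4903 × 10^5
x = 1.4903 × 10^5 / 30880 = 4.83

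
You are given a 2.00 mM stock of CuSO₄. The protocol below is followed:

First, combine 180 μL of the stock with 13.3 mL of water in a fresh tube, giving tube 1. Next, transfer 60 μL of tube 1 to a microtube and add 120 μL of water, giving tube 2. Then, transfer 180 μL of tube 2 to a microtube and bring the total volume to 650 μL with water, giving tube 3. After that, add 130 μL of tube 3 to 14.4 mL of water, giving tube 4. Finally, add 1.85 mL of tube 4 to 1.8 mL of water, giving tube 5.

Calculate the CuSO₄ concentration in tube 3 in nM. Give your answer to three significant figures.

2.47 × 10^3 nM

Step 1: 180 μL + 13.3 mL = 13480 μL total → factor 13480/180 = 74.889
Step 2: 60 μL + 120 μL = 180 μL total → factor 180/60 = 3
Step 3: 180 μL brought to 650 μL → factor 650/180 = 3.6111
Dilution factor through tube 3 = 74.889 × 3 × 3.6111 = 811.3
[tube 3] = 2.00 mM / 811.3 = 0.002465 mM = 2.47 × 10^3 nM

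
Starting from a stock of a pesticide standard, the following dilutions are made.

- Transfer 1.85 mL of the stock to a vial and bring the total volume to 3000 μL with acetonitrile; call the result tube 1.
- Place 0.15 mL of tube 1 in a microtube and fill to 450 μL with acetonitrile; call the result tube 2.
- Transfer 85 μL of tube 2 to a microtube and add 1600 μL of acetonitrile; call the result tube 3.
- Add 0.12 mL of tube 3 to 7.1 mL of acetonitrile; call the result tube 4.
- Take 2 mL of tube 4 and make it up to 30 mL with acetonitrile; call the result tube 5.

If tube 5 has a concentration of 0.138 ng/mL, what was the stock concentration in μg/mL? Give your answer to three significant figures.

Step 1: 1.85 mL brought to 3000 μL → factor 3/1.85 = 1.6216
Step 2: 0.15 mL brought to 450 μL → factor 0.45/0.15 = 3
Step 3: 85 μL + 1600 μL = 1685 μL total → factor 1685/85 = 19.824
Step 4: 0.12 mL + 7.1 mL = 7.22 mL total → factor 7.22/0.12 = 60.167
Step 5: 2 mL brought to 30 mL → factor 30/2 = 15
Overall dilution factor = 1.6216 × 3 × 19.824 × 60.167 × 15 = 87036
Stock = 0.138 ng/mL × 87036 = 1.201 × 10^4 ng/mL = 12.0 μg/mL

12.0 μg/mL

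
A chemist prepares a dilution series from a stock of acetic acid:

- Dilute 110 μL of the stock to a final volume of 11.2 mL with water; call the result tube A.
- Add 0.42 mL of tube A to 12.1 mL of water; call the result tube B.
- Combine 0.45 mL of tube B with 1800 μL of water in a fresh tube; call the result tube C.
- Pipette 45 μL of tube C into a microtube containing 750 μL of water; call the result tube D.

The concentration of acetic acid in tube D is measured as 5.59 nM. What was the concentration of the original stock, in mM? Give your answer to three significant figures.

Step 1: 110 μL brought to 11.2 mL → factor 11200/110 = 101.82
Step 2: 0.42 mL + 12.1 mL = 12.52 mL total → factor 12.52/0.42 = 29.81
Step 3: 0.45 mL + 1800 μL = 2.25 mL total → factor 2.25/0.45 = 5
Step 4: 45 μL + 750 μL = 795 μL total → factor 795/45 = 17.667
Overall dilution factor = 101.82 × 29.81 × 5 × 17.667 = 2.6811 × 10^5
Stock = 5.59 nM × 2.6811 × 10^5 = 1.499 × 10^6 nM = 1.50 mM

1.50 mM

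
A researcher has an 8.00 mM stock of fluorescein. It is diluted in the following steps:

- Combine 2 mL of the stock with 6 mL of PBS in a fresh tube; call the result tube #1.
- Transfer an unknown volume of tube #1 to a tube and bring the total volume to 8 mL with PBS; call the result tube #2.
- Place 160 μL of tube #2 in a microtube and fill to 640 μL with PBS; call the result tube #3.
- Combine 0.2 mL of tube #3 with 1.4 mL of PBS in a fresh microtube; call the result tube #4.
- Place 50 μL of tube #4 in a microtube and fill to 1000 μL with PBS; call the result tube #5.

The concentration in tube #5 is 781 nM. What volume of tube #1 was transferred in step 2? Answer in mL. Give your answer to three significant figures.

2.00 mL

Step 1: 2 mL + 6 mL = 8 mL total → factor 8/2 = 4
Step 2: v brought to 8 mL → factor = 8 mL/v
Step 3: 160 μL brought to 640 μL → factor 640/160 = 4
Step 4: 0.2 mL + 1.4 mL = 1.6 mL total → factor 1.6/0.2 = 8
Step 5: 50 μL brought to 1000 μL → factor 1000/50 = 20
Product of known-step factors = 2560
Overall factor = 8.00 mM / (781 nM) = 10243
Step-2 factor = 10243 / 2560 = 4.0013
v = 8 mL / 4.0013 = 2.00 mL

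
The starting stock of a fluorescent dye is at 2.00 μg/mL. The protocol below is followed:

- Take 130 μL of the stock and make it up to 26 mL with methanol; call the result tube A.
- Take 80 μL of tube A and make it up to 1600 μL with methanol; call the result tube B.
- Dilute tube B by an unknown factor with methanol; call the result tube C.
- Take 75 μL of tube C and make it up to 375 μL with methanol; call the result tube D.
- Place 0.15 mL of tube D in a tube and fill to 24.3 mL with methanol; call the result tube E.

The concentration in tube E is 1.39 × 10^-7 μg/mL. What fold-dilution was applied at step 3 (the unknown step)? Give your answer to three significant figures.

4.44-fold

Step 1: 130 μL brought to 26 mL → factor 26000/130 = 200
Step 2: 80 μL brought to 1600 μL → factor 1600/80 = 20
Step 3: unknown factor x
Step 4: 75 μL brought to 375 μL → factor 375/75 = 5
Step 5: 0.15 mL brought to 24.3 mL → factor 24.3/0.15 = 162
Product of known-step factors = 3.24 × 10^6
Overall factor = 2.00 μg/mL / (1.39 × 10^-7 μg/mL) = 1.4388 × 10^7
x = 1.4388 × 10^7 / 3.24 × 10^6 = 4.44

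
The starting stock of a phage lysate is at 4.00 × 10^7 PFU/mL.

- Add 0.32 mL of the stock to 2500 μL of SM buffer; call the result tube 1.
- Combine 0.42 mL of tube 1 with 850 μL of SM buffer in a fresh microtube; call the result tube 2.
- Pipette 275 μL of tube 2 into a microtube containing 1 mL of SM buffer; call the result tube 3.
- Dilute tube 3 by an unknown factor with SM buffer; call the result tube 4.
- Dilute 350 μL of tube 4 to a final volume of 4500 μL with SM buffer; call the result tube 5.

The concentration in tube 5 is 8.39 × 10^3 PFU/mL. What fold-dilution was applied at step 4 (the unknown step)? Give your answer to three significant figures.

3.00-fold

Step 1: 0.32 mL + 2500 μL = 2.82 mL total → factor 2.82/0.32 = 8.8125
Step 2: 0.42 mL + 850 μL = 1.27 mL total → factor 1.27/0.42 = 3.0238
Step 3: 275 μL + 1 mL = 1275 μL total → factor 1275/275 = 4.6364
Step 4: unknown factor x
Step 5: 350 μL brought to 4500 μL → factor 4500/350 = 12.857
Product of known-step factors = 1588.5
Overall factor = 4.00 × 10^7 PFU/mL / (8.39 × 10^3 PFU/mL) = 4767.6
x = 4767.6 / 1588.5 = 3.00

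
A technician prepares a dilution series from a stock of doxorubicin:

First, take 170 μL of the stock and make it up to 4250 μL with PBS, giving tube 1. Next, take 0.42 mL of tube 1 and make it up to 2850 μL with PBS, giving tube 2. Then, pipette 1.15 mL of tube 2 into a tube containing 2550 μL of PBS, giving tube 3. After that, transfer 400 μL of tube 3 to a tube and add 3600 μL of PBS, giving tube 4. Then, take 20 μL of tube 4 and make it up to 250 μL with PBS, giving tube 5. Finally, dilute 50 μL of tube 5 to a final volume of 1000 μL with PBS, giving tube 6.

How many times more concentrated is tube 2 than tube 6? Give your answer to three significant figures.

Step 1: 170 μL brought to 4250 μL → factor 4250/170 = 25
Step 2: 0.42 mL brought to 2850 μL → factor 2.85/0.42 = 6.7857
Step 3: 1.15 mL + 2550 μL = 3.7 mL total → factor 3.7/1.15 = 3.2174
Step 4: 400 μL + 3600 μL = 4000 μL total → factor 4000/400 = 10
Step 5: 20 μL brought to 250 μL → factor 250/20 = 12.5
Step 6: 50 μL brought to 1000 μL → factor 1000/50 = 20
Dilution factor to tube 2 = 169.64; to tube 6 = 1.3645 × 10^6
[tube 2]/[tube 6] = (factor to tube 6)/(factor to tube 2) = 1.3645 × 10^6/169.64 = 8.04 × 10^3

8.04 × 10^3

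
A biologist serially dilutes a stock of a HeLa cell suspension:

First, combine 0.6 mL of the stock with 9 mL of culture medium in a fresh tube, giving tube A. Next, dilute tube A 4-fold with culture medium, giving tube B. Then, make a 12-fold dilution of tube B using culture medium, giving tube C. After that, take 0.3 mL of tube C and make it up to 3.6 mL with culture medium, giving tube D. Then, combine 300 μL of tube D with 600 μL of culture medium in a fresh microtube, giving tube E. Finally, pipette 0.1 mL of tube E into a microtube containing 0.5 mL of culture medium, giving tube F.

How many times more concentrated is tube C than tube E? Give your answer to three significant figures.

Step 1: 0.6 mL + 9 mL = 9.6 mL total → factor 9.6/0.6 = 16
Step 2: 4-fold → factor 4
Step 3: 12-fold → factor 12
Step 4: 0.3 mL brought to 3.6 mL → factor 3.6/0.3 = 12
Step 5: 300 μL + 600 μL = 900 μL total → factor 900/300 = 3
Dilution factor to tube C = 768; to tube E = 27648
[tube C]/[tube E] = (factor to tube E)/(factor to tube C) = 27648/768 = 36.0

36.0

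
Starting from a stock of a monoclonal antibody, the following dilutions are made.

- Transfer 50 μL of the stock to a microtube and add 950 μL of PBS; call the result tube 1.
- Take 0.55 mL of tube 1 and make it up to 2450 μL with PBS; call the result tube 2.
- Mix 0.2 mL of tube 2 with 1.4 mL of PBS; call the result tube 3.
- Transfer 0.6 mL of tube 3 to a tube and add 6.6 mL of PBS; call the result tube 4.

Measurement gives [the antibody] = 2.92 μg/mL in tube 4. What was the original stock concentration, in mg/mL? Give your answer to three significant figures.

Step 1: 50 μL + 950 μL = 1000 μL total → factor 1000/50 = 20
Step 2: 0.55 mL brought to 2450 μL → factor 2.45/0.55 = 4.4545
Step 3: 0.2 mL + 1.4 mL = 1.6 mL total → factor 1.6/0.2 = 8
Step 4: 0.6 mL + 6.6 mL = 7.2 mL total → factor 7.2/0.6 = 12
Overall dilution factor = 20 × 4.4545 × 8 × 12 = 8552.7
Stock = 2.92 μg/mL × 8552.7 = 2.497 × 10^4 μg/mL = 25.0 mg/mL

25.0 mg/mL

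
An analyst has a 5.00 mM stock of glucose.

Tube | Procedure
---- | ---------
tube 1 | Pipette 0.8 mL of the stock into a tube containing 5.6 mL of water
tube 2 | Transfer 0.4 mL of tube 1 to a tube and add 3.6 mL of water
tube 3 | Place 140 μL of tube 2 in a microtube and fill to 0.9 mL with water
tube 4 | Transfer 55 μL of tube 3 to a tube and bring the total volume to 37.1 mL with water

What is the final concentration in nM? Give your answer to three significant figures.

14.4 nM

Step 1: 0.8 mL + 5.6 mL = 6.4 mL total → factor 6.4/0.8 = 8
Step 2: 0.4 mL + 3.6 mL = 4 mL total → factor 4/0.4 = 10
Step 3: 140 μL brought to 0.9 mL → factor 900/140 = 6.4286
Step 4: 55 μL brought to 37.1 mL → factor 37100/55 = 674.55
Overall dilution factor = 8 × 10 × 6.4286 × 674.55 = 3.4691 × 10^5
Final = 5.00 mM / 3.4691 × 10^5 = 1.441 × 10^-5 mM = 14.4 nM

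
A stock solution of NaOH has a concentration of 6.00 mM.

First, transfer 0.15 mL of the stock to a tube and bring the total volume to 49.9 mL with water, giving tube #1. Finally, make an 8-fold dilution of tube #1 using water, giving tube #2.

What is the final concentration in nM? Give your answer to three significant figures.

2.25 × 10^3 nM

Step 1: 0.15 mL brought to 49.9 mL → factor 49.9/0.15 = 332.67
Step 2: 8-fold → factor 8
Overall dilution factor = 332.67 × 8 = 2661.3
Final = 6.00 mM / 2661.3 = 0.002255 mM = 2.25 × 10^3 nM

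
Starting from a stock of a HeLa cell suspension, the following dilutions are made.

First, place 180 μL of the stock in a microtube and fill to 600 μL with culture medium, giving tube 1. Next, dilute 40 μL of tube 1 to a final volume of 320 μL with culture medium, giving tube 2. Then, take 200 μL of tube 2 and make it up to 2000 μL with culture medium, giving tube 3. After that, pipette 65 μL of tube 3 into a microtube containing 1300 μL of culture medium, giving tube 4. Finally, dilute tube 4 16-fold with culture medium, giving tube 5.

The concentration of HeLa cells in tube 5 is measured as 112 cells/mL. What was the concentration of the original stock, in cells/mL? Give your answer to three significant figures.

1.00 × 10^7 cells/mL

Step 1: 180 μL brought to 600 μL → factor 600/180 = 3.3333
Step 2: 40 μL brought to 320 μL → factor 320/40 = 8
Step 3: 200 μL brought to 2000 μL → factor 2000/200 = 10
Step 4: 65 μL + 1300 μL = 1365 μL total → factor 1365/65 = 21
Step 5: 16-fold → factor 16
Overall dilution factor = 3.3333 × 8 × 10 × 21 × 16 = 89600
Stock = 112 cells/mL × 89600 = 1.00 × 10^7 cells/mL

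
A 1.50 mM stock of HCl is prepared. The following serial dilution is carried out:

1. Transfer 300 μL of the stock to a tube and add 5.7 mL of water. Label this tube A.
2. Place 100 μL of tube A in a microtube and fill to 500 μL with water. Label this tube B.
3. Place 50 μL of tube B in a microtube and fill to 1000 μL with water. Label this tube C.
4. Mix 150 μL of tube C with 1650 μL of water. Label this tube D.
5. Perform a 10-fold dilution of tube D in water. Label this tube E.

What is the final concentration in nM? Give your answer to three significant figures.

Step 1: 300 μL + 5.7 mL = 6000 μL total → factor 6000/300 = 20
Step 2: 100 μL brought to 500 μL → factor 500/100 = 5
Step 3: 50 μL brought to 1000 μL → factor 1000/50 = 20
Step 4: 150 μL + 1650 μL = 1800 μL total → factor 1800/150 = 12
Step 5: 10-fold → factor 10
Overall dilution factor = 20 × 5 × 20 × 12 × 10 = 2.4 × 10^5
Final = 1.50 mM / 2.4 × 10^5 = 6.250 × 10^-6 mM = 6.25 nM

6.25 nM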